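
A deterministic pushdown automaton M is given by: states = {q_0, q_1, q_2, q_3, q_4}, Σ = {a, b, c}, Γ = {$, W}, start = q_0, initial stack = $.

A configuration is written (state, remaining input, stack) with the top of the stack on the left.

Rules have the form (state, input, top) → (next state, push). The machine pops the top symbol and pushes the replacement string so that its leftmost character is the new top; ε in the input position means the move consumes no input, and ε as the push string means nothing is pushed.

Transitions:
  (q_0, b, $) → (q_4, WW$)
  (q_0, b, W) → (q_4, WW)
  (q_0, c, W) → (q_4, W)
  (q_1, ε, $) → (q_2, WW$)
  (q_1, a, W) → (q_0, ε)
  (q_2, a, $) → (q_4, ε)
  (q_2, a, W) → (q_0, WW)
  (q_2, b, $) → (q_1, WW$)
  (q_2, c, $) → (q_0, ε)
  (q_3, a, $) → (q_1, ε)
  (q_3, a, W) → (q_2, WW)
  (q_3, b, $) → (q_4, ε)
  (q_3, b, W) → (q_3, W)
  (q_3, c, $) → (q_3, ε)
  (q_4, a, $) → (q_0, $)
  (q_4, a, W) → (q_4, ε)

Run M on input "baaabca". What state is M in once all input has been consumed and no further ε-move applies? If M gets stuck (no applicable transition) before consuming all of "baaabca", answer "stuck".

stuck

(q_0, baaabca, $)
  read b, top $: go to q_4, push WW$ → (q_4, aaabca, WW$)
  read a, top W: go to q_4, push ε → (q_4, aabca, W$)
  read a, top W: go to q_4, push ε → (q_4, abca, $)
  read a, top $: go to q_0, push $ → (q_0, bca, $)
  read b, top $: go to q_4, push WW$ → (q_4, ca, WW$)
No transition for (q_4, c, top W); M blocks with input ca remaining.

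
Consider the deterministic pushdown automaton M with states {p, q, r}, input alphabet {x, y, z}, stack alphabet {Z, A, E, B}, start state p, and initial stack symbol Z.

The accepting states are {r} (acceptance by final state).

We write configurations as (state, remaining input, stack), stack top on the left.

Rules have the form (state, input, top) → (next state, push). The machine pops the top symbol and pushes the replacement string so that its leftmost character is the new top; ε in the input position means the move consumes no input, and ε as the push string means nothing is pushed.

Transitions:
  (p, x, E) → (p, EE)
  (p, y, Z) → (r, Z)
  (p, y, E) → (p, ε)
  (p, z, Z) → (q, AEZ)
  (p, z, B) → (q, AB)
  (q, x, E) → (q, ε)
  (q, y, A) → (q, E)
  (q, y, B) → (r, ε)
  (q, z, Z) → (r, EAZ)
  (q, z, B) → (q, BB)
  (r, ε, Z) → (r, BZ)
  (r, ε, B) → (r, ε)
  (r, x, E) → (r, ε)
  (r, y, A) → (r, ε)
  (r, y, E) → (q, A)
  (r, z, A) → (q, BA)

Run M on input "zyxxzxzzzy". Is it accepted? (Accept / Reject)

(p, zyxxzxzzzy, Z)
  read z, top Z: go to q, push AEZ → (q, yxxzxzzzy, AEZ)
  read y, top A: go to q, push E → (q, xxzxzzzy, EEZ)
  read x, top E: go to q, push ε → (q, xzxzzzy, EZ)
  read x, top E: go to q, push ε → (q, zxzzzy, Z)
  read z, top Z: go to r, push EAZ → (r, xzzzy, EAZ)
  read x, top E: go to r, push ε → (r, zzzy, AZ)
  read z, top A: go to q, push BA → (q, zzy, BAZ)
  read z, top B: go to q, push BB → (q, zy, BBAZ)
  read z, top B: go to q, push BB → (q, y, BBBAZ)
  read y, top B: go to r, push ε → (r, ε, BBAZ)
All input consumed; state r ∈ F.

Accept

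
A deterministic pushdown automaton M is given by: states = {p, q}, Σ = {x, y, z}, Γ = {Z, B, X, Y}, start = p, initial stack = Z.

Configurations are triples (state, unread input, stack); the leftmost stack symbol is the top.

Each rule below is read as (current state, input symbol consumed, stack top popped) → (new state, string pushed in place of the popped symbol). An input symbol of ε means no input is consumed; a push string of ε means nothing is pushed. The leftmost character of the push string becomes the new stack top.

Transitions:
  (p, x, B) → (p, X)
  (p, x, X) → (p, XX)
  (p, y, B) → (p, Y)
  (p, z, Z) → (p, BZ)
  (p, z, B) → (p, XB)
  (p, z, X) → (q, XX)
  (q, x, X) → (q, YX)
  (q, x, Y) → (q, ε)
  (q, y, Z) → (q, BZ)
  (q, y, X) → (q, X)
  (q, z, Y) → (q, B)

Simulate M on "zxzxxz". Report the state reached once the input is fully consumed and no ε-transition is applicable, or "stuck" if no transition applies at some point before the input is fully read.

(p, zxzxxz, Z) ⊢ (p, xzxxz, BZ) ⊢ (p, zxxz, XZ) ⊢ (q, xxz, XXZ) ⊢ (q, xz, YXXZ) ⊢ (q, z, XXZ)
No transition for (q, z, top X); M blocks with input z remaining.

stuck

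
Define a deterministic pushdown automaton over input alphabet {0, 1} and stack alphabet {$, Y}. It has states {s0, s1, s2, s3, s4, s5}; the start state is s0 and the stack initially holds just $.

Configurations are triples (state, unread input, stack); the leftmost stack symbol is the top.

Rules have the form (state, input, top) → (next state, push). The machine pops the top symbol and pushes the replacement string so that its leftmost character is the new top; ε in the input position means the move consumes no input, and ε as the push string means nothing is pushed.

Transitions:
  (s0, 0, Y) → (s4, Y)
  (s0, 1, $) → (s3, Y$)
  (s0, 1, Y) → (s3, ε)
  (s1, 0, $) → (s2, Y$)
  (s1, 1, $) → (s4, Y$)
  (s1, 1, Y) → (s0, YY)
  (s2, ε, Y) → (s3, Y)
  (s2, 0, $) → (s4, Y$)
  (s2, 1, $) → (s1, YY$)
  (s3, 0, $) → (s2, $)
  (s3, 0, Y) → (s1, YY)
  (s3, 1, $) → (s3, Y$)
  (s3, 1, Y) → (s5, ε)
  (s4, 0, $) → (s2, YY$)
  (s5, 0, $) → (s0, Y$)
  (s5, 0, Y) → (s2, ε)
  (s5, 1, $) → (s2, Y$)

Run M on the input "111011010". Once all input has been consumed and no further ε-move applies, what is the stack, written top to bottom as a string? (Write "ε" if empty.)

YYYY$

(s0, 111011010, $)
  read 1, top $: go to s3, push Y$ → (s3, 11011010, Y$)
  read 1, top Y: go to s5, push ε → (s5, 1011010, $)
  read 1, top $: go to s2, push Y$ → (s2, 011010, Y$)
  ε-move, top Y: go to s3, push Y → (s3, 011010, Y$)
  read 0, top Y: go to s1, push YY → (s1, 11010, YY$)
  read 1, top Y: go to s0, push YY → (s0, 1010, YYY$)
  read 1, top Y: go to s3, push ε → (s3, 010, YY$)
  read 0, top Y: go to s1, push YY → (s1, 10, YYY$)
  read 1, top Y: go to s0, push YY → (s0, 0, YYYY$)
  read 0, top Y: go to s4, push Y → (s4, ε, YYYY$)
All input consumed in state s4 with stack YYYY$.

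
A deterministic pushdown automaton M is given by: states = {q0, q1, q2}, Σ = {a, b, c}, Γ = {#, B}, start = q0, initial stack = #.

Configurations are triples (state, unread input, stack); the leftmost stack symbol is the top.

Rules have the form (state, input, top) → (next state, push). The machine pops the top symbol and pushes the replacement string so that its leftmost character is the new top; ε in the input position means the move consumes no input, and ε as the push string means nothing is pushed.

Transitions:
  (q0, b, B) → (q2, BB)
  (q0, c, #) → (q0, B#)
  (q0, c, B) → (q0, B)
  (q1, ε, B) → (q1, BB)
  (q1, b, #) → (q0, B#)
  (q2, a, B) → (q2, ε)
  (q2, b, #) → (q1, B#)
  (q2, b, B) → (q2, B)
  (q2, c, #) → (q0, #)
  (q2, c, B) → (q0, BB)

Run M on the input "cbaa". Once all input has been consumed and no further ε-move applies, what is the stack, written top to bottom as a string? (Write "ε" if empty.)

(q0, cbaa, #)
  read c, top #: go to q0, push B# → (q0, baa, B#)
  read b, top B: go to q2, push BB → (q2, aa, BB#)
  read a, top B: go to q2, push ε → (q2, a, B#)
  read a, top B: go to q2, push ε → (q2, ε, #)
All input consumed in state q2 with stack #.

#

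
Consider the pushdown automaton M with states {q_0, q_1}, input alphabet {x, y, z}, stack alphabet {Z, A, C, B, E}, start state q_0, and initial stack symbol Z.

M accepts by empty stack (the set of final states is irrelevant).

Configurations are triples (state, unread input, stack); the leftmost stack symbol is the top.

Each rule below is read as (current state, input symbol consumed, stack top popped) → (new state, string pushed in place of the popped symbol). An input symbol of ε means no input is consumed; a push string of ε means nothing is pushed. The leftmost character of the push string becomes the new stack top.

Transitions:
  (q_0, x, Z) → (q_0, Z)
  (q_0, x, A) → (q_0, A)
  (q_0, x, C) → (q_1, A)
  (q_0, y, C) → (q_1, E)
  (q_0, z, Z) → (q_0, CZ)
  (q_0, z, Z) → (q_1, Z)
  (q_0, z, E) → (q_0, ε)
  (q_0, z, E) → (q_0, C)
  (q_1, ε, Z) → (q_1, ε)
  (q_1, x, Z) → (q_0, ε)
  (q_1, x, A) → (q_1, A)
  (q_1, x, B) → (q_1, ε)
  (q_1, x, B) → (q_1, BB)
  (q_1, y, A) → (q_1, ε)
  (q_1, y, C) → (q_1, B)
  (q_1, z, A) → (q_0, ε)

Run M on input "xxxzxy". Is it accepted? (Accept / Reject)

Accept

One accepting computation: (q_0, xxxzxy, Z) ⊢ (q_0, xxzxy, Z) ⊢ (q_0, xzxy, Z) ⊢ (q_0, zxy, Z) ⊢ (q_0, xy, CZ) ⊢ (q_1, y, AZ) ⊢ (q_1, ε, Z) ⊢ (q_1, ε, ε)
All input consumed and the stack is empty.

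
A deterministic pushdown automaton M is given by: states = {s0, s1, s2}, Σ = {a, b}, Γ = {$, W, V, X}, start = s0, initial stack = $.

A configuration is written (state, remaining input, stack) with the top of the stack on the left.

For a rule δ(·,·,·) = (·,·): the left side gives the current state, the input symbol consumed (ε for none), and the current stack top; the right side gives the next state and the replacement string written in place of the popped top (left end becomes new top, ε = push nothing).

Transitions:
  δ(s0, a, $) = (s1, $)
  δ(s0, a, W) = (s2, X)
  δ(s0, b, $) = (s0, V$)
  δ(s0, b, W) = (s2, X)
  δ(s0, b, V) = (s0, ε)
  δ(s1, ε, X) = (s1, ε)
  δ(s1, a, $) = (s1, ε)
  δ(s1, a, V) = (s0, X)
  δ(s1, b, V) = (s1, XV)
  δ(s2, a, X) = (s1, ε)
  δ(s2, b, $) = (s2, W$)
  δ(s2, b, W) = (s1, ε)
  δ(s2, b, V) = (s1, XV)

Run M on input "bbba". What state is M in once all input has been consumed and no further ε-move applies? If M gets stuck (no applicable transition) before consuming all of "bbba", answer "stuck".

(s0, bbba, $) ⊢ (s0, bba, V$) ⊢ (s0, ba, $) ⊢ (s0, a, V$)
No transition for (s0, a, top V); M blocks with input a remaining.

stuck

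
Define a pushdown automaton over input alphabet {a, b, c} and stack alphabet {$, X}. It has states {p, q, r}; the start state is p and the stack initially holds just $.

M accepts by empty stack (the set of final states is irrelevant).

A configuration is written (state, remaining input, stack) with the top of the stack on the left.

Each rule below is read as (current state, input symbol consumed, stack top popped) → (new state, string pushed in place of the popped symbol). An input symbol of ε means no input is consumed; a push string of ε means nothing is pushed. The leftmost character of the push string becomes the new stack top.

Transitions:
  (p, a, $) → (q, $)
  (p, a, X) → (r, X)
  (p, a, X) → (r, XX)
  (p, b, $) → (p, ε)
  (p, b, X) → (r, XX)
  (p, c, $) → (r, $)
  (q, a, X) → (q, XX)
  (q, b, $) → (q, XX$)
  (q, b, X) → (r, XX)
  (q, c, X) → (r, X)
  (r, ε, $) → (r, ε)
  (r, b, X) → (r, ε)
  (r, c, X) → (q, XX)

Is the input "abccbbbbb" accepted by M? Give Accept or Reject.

One accepting computation: (p, abccbbbbb, $) ⊢ (q, bccbbbbb, $) ⊢ (q, ccbbbbb, XX$) ⊢ (r, cbbbbb, XX$) ⊢ (q, bbbbb, XXX$) ⊢ (r, bbbb, XXXX$) ⊢ (r, bbb, XXX$) ⊢ (r, bb, XX$) ⊢ (r, b, X$) ⊢ (r, ε, $) ⊢ (r, ε, ε)
All input consumed and the stack is empty.

Accept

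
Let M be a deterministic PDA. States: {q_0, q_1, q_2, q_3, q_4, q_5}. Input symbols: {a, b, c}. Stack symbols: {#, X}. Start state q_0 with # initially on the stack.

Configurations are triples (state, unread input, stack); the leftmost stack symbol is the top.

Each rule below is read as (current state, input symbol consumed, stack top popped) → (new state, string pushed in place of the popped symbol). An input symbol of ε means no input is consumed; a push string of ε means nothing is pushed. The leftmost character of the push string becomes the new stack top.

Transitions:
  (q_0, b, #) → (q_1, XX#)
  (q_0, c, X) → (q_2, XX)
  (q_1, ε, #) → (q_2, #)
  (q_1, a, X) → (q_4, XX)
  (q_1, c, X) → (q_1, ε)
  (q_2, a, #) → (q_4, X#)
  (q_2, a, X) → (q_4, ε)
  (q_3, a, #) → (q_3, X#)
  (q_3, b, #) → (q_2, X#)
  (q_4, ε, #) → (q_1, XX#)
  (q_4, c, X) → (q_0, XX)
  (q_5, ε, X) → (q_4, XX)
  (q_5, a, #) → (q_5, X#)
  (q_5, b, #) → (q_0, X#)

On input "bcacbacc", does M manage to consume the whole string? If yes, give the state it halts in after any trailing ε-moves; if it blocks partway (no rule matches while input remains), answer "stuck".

stuck

(q_0, bcacbacc, #)
  read b, top #: go to q_1, push XX# → (q_1, cacbacc, XX#)
  read c, top X: go to q_1, push ε → (q_1, acbacc, X#)
  read a, top X: go to q_4, push XX → (q_4, cbacc, XX#)
  read c, top X: go to q_0, push XX → (q_0, bacc, XXX#)
No transition for (q_0, b, top X); M blocks with input bacc remaining.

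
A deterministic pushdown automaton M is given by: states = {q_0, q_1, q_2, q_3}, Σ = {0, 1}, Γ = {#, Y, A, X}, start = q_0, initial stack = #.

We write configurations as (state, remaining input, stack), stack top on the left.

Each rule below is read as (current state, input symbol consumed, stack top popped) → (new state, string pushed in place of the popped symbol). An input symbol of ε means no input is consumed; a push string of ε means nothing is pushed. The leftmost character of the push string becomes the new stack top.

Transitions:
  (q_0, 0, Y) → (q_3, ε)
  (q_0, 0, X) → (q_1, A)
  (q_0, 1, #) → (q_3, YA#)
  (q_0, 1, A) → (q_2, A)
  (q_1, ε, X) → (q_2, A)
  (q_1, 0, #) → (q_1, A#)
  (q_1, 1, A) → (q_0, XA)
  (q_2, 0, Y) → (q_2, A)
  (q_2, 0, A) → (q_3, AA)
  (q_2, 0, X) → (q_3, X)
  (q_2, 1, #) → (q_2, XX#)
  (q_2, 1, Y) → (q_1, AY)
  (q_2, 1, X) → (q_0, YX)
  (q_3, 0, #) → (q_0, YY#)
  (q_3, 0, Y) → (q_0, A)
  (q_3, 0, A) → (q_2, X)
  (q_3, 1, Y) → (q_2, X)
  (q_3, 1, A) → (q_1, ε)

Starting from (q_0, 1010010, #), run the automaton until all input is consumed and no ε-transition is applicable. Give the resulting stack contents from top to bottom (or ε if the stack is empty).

XAA#

(q_0, 1010010, #)
  read 1, top #: go to q_3, push YA# → (q_3, 010010, YA#)
  read 0, top Y: go to q_0, push A → (q_0, 10010, AA#)
  read 1, top A: go to q_2, push A → (q_2, 0010, AA#)
  read 0, top A: go to q_3, push AA → (q_3, 010, AAA#)
  read 0, top A: go to q_2, push X → (q_2, 10, XAA#)
  read 1, top X: go to q_0, push YX → (q_0, 0, YXAA#)
  read 0, top Y: go to q_3, push ε → (q_3, ε, XAA#)
All input consumed in state q_3 with stack XAA#.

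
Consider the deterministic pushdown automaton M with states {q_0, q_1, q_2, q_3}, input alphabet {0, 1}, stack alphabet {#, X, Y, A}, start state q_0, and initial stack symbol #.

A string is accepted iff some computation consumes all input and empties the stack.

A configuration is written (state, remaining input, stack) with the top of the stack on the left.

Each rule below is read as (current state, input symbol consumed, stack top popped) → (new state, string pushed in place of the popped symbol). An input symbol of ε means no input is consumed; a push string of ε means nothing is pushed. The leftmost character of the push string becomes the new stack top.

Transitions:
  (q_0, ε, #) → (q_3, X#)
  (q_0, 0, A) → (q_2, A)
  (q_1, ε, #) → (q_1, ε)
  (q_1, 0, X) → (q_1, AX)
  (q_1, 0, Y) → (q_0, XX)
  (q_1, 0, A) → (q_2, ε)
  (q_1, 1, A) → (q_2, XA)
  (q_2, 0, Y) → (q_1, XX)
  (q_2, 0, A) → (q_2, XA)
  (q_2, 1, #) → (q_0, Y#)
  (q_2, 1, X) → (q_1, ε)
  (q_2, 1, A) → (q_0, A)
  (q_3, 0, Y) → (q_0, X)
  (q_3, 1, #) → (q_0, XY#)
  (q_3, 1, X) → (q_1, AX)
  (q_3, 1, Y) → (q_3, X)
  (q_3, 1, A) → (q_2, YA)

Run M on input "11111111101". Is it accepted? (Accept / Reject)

(q_0, 11111111101, #) ⊢ (q_3, 11111111101, X#) ⊢ (q_1, 1111111101, AX#) ⊢ (q_2, 111111101, XAX#) ⊢ (q_1, 11111101, AX#) ⊢ (q_2, 1111101, XAX#) ⊢ (q_1, 111101, AX#) ⊢ (q_2, 11101, XAX#) ⊢ (q_1, 1101, AX#) ⊢ (q_2, 101, XAX#) ⊢ (q_1, 01, AX#) ⊢ (q_2, 1, X#) ⊢ (q_1, ε, #) ⊢ (q_1, ε, ε)
All input consumed and the stack is empty.

Accept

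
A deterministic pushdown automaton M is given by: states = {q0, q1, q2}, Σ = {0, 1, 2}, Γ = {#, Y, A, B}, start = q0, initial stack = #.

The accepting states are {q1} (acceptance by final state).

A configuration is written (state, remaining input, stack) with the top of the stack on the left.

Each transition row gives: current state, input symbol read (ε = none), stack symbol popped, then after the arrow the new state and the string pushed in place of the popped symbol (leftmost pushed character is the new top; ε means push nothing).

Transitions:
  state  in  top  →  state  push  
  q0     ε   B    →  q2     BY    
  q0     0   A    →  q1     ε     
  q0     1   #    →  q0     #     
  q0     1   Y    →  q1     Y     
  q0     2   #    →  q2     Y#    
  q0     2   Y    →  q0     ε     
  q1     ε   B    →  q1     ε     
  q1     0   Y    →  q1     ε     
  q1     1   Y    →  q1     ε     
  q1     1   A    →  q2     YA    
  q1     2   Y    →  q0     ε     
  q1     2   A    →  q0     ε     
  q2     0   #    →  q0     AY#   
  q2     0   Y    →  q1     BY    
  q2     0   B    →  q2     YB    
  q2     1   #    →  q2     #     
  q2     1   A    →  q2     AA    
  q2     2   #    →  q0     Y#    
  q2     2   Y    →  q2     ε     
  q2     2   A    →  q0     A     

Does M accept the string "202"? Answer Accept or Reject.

Reject

(q0, 202, #)
  read 2, top #: go to q2, push Y# → (q2, 02, Y#)
  read 0, top Y: go to q1, push BY → (q1, 2, BY#)
  ε-move, top B: go to q1, push ε → (q1, 2, Y#)
  read 2, top Y: go to q0, push ε → (q0, ε, #)
All input consumed; state q0 ∉ F and no further ε-move applies.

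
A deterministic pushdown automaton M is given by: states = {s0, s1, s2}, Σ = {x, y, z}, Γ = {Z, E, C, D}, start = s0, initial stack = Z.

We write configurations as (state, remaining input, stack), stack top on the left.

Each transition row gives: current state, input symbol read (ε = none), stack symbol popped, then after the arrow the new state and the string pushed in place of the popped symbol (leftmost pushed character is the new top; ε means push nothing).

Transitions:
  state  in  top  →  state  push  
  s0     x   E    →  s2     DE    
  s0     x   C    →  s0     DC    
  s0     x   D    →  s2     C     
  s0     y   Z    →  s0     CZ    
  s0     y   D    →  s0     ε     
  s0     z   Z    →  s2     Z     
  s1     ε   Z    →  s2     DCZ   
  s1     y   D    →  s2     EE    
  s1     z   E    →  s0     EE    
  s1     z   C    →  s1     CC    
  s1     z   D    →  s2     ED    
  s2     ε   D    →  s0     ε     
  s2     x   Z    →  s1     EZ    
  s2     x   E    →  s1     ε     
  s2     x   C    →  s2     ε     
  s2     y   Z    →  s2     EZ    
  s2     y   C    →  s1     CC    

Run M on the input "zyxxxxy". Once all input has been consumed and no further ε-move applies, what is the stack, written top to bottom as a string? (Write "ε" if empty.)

(s0, zyxxxxy, Z)
  read z, top Z: go to s2, push Z → (s2, yxxxxy, Z)
  read y, top Z: go to s2, push EZ → (s2, xxxxy, EZ)
  read x, top E: go to s1, push ε → (s1, xxxy, Z)
  ε-move, top Z: go to s2, push DCZ → (s2, xxxy, DCZ)
  ε-move, top D: go to s0, push ε → (s0, xxxy, CZ)
  read x, top C: go to s0, push DC → (s0, xxy, DCZ)
  read x, top D: go to s2, push C → (s2, xy, CCZ)
  read x, top C: go to s2, push ε → (s2, y, CZ)
  read y, top C: go to s1, push CC → (s1, ε, CCZ)
All input consumed in state s1 with stack CCZ.

CCZ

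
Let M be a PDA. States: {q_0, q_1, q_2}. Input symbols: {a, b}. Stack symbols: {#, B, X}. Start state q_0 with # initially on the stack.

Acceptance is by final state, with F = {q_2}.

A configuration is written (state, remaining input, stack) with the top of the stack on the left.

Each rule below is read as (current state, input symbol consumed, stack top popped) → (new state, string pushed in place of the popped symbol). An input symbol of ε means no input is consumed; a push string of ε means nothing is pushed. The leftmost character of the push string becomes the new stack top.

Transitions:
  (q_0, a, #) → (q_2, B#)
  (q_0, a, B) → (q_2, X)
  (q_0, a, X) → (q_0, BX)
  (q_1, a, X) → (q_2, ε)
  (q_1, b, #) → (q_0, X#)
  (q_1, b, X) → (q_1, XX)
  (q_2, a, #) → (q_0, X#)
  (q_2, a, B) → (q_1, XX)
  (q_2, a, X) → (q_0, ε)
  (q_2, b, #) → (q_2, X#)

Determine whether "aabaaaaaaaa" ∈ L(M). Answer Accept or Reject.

No computation consumes all input and reaches a final state.

Reject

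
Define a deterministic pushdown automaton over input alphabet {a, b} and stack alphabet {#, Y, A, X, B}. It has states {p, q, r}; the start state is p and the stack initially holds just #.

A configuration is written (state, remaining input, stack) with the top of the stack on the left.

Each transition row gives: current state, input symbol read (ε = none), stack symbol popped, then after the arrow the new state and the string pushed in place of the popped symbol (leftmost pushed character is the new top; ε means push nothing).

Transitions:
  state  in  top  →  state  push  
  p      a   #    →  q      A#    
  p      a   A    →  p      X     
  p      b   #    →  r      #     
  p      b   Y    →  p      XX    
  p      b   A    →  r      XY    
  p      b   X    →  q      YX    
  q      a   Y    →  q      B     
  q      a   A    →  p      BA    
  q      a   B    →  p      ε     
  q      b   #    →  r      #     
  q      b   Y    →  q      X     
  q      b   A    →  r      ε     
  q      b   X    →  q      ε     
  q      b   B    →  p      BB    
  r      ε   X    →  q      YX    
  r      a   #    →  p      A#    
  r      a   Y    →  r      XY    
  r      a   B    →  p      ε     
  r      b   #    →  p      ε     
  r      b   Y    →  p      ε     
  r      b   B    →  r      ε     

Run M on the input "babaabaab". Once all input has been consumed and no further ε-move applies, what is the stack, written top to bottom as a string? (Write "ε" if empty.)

(p, babaabaab, #)
  read b, top #: go to r, push # → (r, abaabaab, #)
  read a, top #: go to p, push A# → (p, baabaab, A#)
  read b, top A: go to r, push XY → (r, aabaab, XY#)
  ε-move, top X: go to q, push YX → (q, aabaab, YXY#)
  read a, top Y: go to q, push B → (q, abaab, BXY#)
  read a, top B: go to p, push ε → (p, baab, XY#)
  read b, top X: go to q, push YX → (q, aab, YXY#)
  read a, top Y: go to q, push B → (q, ab, BXY#)
  read a, top B: go to p, push ε → (p, b, XY#)
  read b, top X: go to q, push YX → (q, ε, YXY#)
All input consumed in state q with stack YXY#.

YXY#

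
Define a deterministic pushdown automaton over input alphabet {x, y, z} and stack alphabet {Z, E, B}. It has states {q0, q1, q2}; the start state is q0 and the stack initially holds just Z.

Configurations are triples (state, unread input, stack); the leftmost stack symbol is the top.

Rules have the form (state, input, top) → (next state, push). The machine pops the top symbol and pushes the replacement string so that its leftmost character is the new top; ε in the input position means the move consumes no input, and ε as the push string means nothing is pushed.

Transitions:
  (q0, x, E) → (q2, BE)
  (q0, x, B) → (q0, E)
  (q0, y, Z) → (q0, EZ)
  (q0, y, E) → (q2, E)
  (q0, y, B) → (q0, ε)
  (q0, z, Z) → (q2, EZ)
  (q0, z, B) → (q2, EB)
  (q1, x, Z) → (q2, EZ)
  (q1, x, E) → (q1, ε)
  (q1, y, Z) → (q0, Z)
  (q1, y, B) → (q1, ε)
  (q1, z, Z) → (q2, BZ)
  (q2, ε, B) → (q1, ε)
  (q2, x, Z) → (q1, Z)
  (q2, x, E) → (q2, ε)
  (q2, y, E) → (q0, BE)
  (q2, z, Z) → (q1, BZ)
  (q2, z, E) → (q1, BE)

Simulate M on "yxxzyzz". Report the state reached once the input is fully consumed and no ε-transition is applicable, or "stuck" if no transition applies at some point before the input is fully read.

(q0, yxxzyzz, Z) ⊢ (q0, xxzyzz, EZ) ⊢ (q2, xzyzz, BEZ) ⊢ (q1, xzyzz, EZ) ⊢ (q1, zyzz, Z) ⊢ (q2, yzz, BZ) ⊢ (q1, yzz, Z) ⊢ (q0, zz, Z) ⊢ (q2, z, EZ) ⊢ (q1, ε, BEZ)
All input consumed; M is in state q1.

q1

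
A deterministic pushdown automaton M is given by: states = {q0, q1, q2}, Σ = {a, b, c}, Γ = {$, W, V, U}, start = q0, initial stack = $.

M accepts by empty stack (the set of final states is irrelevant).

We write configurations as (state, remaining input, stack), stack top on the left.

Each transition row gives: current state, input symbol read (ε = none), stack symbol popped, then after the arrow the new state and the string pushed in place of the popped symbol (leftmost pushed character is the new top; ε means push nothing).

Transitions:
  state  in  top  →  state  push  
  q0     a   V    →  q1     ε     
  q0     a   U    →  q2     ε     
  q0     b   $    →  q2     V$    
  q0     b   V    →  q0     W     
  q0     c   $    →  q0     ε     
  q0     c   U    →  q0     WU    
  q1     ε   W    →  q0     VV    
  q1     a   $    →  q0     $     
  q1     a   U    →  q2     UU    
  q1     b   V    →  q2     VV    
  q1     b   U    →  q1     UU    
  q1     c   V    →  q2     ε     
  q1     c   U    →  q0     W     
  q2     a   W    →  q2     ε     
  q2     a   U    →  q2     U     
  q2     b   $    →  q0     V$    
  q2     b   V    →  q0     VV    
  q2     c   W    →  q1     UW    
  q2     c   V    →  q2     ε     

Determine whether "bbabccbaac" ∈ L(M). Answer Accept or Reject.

(q0, bbabccbaac, $)
  read b, top $: go to q2, push V$ → (q2, babccbaac, V$)
  read b, top V: go to q0, push VV → (q0, abccbaac, VV$)
  read a, top V: go to q1, push ε → (q1, bccbaac, V$)
  read b, top V: go to q2, push VV → (q2, ccbaac, VV$)
  read c, top V: go to q2, push ε → (q2, cbaac, V$)
  read c, top V: go to q2, push ε → (q2, baac, $)
  read b, top $: go to q0, push V$ → (q0, aac, V$)
  read a, top V: go to q1, push ε → (q1, ac, $)
  read a, top $: go to q0, push $ → (q0, c, $)
  read c, top $: go to q0, push ε → (q0, ε, ε)
All input consumed and the stack is empty.

Accept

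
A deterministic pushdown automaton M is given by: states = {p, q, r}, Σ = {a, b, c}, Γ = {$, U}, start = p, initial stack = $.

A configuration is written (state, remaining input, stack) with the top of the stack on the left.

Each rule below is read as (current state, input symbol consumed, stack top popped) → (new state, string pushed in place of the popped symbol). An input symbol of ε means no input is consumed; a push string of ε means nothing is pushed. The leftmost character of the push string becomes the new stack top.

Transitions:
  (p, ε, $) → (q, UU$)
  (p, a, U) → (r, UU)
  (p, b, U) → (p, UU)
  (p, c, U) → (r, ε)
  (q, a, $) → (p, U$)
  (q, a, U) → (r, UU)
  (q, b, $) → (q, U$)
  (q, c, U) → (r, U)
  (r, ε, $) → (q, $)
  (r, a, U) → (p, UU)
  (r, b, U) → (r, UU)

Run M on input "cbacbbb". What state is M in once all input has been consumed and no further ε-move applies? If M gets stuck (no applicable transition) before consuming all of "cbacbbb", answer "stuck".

r

(p, cbacbbb, $)
  ε-move, top $: go to q, push UU$ → (q, cbacbbb, UU$)
  read c, top U: go to r, push U → (r, bacbbb, UU$)
  read b, top U: go to r, push UU → (r, acbbb, UUU$)
  read a, top U: go to p, push UU → (p, cbbb, UUUU$)
  read c, top U: go to r, push ε → (r, bbb, UUU$)
  read b, top U: go to r, push UU → (r, bb, UUUU$)
  read b, top U: go to r, push UU → (r, b, UUUUU$)
  read b, top U: go to r, push UU → (r, ε, UUUUUU$)
All input consumed; M is in state r.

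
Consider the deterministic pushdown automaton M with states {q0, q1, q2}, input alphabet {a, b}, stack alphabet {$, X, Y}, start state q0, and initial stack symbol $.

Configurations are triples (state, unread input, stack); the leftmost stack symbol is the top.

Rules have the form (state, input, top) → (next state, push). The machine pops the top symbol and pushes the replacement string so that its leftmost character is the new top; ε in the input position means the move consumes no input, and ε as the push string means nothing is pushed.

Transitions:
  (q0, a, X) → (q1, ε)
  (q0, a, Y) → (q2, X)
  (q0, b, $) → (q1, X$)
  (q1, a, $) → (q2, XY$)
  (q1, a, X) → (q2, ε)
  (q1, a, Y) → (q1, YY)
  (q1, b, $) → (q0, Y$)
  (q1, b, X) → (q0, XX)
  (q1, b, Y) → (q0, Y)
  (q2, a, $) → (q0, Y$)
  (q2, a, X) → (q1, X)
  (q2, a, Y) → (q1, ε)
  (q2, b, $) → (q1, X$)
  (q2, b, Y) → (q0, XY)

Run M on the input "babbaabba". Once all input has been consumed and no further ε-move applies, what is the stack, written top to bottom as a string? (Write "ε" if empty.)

X$

(q0, babbaabba, $)
  read b, top $: go to q1, push X$ → (q1, abbaabba, X$)
  read a, top X: go to q2, push ε → (q2, bbaabba, $)
  read b, top $: go to q1, push X$ → (q1, baabba, X$)
  read b, top X: go to q0, push XX → (q0, aabba, XX$)
  read a, top X: go to q1, push ε → (q1, abba, X$)
  read a, top X: go to q2, push ε → (q2, bba, $)
  read b, top $: go to q1, push X$ → (q1, ba, X$)
  read b, top X: go to q0, push XX → (q0, a, XX$)
  read a, top X: go to q1, push ε → (q1, ε, X$)
All input consumed in state q1 with stack X$.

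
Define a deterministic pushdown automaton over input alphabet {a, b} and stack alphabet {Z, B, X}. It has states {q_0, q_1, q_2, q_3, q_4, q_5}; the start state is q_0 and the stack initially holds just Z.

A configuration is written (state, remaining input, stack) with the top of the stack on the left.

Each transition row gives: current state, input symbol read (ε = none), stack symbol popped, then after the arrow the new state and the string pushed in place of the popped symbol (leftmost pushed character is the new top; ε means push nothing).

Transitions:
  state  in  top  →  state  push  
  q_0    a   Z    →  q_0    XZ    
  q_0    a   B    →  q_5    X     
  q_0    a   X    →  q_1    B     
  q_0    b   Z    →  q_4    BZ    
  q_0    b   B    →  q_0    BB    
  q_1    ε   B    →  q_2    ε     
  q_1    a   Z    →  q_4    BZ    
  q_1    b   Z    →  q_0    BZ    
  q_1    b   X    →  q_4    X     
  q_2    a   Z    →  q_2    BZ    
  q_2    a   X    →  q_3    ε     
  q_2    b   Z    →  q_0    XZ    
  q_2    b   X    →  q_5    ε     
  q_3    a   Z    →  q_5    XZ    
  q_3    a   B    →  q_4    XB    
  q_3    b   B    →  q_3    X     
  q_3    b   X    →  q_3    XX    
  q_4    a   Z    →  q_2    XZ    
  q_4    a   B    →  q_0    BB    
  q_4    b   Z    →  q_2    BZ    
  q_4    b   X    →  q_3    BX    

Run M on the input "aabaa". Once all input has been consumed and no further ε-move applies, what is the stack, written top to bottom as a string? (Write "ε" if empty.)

(q_0, aabaa, Z)
  read a, top Z: go to q_0, push XZ → (q_0, abaa, XZ)
  read a, top X: go to q_1, push B → (q_1, baa, BZ)
  ε-move, top B: go to q_2, push ε → (q_2, baa, Z)
  read b, top Z: go to q_0, push XZ → (q_0, aa, XZ)
  read a, top X: go to q_1, push B → (q_1, a, BZ)
  ε-move, top B: go to q_2, push ε → (q_2, a, Z)
  read a, top Z: go to q_2, push BZ → (q_2, ε, BZ)
All input consumed in state q_2 with stack BZ.

BZ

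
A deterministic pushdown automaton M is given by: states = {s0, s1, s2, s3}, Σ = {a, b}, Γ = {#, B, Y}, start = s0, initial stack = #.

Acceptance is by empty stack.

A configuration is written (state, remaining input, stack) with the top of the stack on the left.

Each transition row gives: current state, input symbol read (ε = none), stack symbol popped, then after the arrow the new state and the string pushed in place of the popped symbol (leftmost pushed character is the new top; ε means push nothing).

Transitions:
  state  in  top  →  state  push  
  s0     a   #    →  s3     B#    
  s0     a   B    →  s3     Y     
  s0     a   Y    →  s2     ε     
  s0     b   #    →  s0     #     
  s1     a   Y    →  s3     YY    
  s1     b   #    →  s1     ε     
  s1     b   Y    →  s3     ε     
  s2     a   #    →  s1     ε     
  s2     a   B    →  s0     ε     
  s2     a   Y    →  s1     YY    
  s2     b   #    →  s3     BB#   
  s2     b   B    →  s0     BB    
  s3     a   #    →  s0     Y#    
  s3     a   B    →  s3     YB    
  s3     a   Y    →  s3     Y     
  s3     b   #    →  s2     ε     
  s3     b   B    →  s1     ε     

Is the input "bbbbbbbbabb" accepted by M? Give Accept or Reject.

Accept

(s0, bbbbbbbbabb, #)
  read b, top #: go to s0, push # → (s0, bbbbbbbabb, #)
  read b, top #: go to s0, push # → (s0, bbbbbbabb, #)
  read b, top #: go to s0, push # → (s0, bbbbbabb, #)
  read b, top #: go to s0, push # → (s0, bbbbabb, #)
  read b, top #: go to s0, push # → (s0, bbbabb, #)
  read b, top #: go to s0, push # → (s0, bbabb, #)
  read b, top #: go to s0, push # → (s0, babb, #)
  read b, top #: go to s0, push # → (s0, abb, #)
  read a, top #: go to s3, push B# → (s3, bb, B#)
  read b, top B: go to s1, push ε → (s1, b, #)
  read b, top #: go to s1, push ε → (s1, ε, ε)
All input consumed and the stack is empty.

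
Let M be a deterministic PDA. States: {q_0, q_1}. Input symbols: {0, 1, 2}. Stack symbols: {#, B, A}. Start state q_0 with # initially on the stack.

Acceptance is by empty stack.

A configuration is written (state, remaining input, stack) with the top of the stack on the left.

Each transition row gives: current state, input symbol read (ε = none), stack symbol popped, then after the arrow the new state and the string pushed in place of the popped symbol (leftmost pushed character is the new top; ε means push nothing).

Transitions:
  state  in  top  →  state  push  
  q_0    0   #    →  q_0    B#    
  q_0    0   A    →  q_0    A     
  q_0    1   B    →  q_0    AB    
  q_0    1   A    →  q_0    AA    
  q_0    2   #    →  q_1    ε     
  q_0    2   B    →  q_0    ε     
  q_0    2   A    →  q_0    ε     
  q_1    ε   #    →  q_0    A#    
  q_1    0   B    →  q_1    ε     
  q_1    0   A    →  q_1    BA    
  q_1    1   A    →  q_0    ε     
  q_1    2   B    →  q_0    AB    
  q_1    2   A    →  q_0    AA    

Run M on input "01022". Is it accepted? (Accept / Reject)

Reject

(q_0, 01022, #)
  read 0, top #: go to q_0, push B# → (q_0, 1022, B#)
  read 1, top B: go to q_0, push AB → (q_0, 022, AB#)
  read 0, top A: go to q_0, push A → (q_0, 22, AB#)
  read 2, top A: go to q_0, push ε → (q_0, 2, B#)
  read 2, top B: go to q_0, push ε → (q_0, ε, #)
All input consumed; stack is #, not empty, and no further ε-move applies.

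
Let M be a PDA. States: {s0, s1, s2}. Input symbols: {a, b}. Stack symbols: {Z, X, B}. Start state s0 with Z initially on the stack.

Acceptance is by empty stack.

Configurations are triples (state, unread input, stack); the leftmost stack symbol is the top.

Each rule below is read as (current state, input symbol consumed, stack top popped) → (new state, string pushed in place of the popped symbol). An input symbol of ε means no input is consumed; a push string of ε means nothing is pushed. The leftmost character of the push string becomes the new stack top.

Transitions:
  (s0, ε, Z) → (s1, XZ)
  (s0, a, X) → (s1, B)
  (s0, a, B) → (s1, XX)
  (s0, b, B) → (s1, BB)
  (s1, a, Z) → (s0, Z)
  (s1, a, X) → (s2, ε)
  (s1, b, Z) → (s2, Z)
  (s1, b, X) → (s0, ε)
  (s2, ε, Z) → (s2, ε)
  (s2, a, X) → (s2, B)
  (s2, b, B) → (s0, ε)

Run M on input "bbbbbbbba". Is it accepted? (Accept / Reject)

One accepting computation: (s0, bbbbbbbba, Z) ⊢ (s1, bbbbbbbba, XZ) ⊢ (s0, bbbbbbba, Z) ⊢ (s1, bbbbbbba, XZ) ⊢ (s0, bbbbbba, Z) ⊢ (s1, bbbbbba, XZ) ⊢ (s0, bbbbba, Z) ⊢ (s1, bbbbba, XZ) ⊢ (s0, bbbba, Z) ⊢ (s1, bbbba, XZ) ⊢ (s0, bbba, Z) ⊢ (s1, bbba, XZ) ⊢ (s0, bba, Z) ⊢ (s1, bba, XZ) ⊢ (s0, ba, Z) ⊢ (s1, ba, XZ) ⊢ (s0, a, Z) ⊢ (s1, a, XZ) ⊢ (s2, ε, Z) ⊢ (s2, ε, ε)
All input consumed and the stack is empty.

Accept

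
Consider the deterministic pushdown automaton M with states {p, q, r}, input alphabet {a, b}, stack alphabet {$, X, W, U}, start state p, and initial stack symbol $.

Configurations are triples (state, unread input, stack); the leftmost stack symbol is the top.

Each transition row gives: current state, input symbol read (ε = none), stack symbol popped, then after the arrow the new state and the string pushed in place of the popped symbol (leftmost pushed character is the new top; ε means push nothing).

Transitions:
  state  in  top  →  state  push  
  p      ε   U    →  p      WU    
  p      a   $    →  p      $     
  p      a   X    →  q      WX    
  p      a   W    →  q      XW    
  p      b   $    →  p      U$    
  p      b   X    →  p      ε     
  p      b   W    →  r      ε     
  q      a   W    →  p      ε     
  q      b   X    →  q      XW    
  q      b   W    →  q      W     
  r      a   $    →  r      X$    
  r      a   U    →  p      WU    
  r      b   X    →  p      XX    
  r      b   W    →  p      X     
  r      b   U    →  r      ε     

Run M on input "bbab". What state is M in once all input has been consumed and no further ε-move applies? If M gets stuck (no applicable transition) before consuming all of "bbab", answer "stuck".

(p, bbab, $) ⊢ (p, bab, U$) ⊢ (p, bab, WU$) ⊢ (r, ab, U$) ⊢ (p, b, WU$) ⊢ (r, ε, U$)
All input consumed; M is in state r.

r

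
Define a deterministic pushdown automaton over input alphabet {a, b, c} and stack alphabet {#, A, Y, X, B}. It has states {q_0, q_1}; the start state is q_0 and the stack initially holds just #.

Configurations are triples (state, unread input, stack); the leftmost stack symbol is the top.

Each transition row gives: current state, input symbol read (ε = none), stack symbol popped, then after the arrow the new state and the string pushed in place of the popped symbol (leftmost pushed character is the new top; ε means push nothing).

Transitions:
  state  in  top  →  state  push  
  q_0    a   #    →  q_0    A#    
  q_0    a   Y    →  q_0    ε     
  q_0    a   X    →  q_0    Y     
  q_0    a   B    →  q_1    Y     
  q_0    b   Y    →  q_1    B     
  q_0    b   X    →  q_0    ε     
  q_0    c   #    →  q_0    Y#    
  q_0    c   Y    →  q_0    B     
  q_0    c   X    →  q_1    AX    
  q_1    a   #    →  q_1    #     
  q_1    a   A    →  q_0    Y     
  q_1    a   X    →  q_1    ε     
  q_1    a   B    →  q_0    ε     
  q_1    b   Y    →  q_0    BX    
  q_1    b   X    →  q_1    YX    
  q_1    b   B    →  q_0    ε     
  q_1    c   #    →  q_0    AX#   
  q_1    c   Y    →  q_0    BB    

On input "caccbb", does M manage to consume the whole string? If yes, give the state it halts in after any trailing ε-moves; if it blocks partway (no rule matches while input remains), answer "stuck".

(q_0, caccbb, #)
  read c, top #: go to q_0, push Y# → (q_0, accbb, Y#)
  read a, top Y: go to q_0, push ε → (q_0, ccbb, #)
  read c, top #: go to q_0, push Y# → (q_0, cbb, Y#)
  read c, top Y: go to q_0, push B → (q_0, bb, B#)
No transition for (q_0, b, top B); M blocks with input bb remaining.

stuck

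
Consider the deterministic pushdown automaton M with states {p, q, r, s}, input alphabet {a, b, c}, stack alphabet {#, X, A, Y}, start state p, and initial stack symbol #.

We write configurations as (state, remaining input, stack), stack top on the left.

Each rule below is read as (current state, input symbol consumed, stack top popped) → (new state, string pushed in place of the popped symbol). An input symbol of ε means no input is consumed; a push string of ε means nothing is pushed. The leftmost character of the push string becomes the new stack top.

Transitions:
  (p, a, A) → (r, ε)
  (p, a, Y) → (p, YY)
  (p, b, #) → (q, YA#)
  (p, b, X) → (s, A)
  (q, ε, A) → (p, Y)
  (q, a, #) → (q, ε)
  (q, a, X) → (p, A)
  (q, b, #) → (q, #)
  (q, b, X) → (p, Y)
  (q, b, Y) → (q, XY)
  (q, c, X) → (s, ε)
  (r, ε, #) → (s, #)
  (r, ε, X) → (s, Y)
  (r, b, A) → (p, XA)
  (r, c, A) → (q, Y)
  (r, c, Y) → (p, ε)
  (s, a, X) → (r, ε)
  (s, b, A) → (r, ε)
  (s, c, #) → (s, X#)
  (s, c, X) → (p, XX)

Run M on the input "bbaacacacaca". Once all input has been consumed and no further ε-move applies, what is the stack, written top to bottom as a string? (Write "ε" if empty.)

#

(p, bbaacacacaca, #)
  read b, top #: go to q, push YA# → (q, baacacacaca, YA#)
  read b, top Y: go to q, push XY → (q, aacacacaca, XYA#)
  read a, top X: go to p, push A → (p, acacacaca, AYA#)
  read a, top A: go to r, push ε → (r, cacacaca, YA#)
  read c, top Y: go to p, push ε → (p, acacaca, A#)
  read a, top A: go to r, push ε → (r, cacaca, #)
  ε-move, top #: go to s, push # → (s, cacaca, #)
  read c, top #: go to s, push X# → (s, acaca, X#)
  read a, top X: go to r, push ε → (r, caca, #)
  ε-move, top #: go to s, push # → (s, caca, #)
  read c, top #: go to s, push X# → (s, aca, X#)
  read a, top X: go to r, push ε → (r, ca, #)
  ε-move, top #: go to s, push # → (s, ca, #)
  read c, top #: go to s, push X# → (s, a, X#)
  read a, top X: go to r, push ε → (r, ε, #)
  ε-move, top #: go to s, push # → (s, ε, #)
All input consumed in state s with stack #.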